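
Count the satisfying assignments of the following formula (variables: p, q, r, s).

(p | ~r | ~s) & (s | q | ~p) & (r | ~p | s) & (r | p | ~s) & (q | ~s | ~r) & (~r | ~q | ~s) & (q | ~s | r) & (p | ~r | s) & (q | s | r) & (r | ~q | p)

There are 2^4 = 16 truth assignments over (p, q, r, s).
Check each against the 10 clauses (columns in the order p, q, r, s):
  F F F F  ✗ fails (q | s | r)
  F F F T  ✗ fails (r | p | ~s)
  F F T F  ✗ fails (p | ~r | s)
  F F T T  ✗ fails (p | ~r | ~s)
  F T F F  ✗ fails (r | ~q | p)
  F T F T  ✗ fails (r | p | ~s)
  F T T F  ✗ fails (p | ~r | s)
  F T T T  ✗ fails (p | ~r | ~s)
  T F F F  ✗ fails (s | q | ~p)
  T F F T  ✗ fails (q | ~s | r)
  T F T F  ✗ fails (s | q | ~p)
  T F T T  ✗ fails (q | ~s | ~r)
  T T F F  ✗ fails (r | ~p | s)
  T T F T  ✓ satisfies all
  T T T F  ✓ satisfies all
  T T T T  ✗ fails (~r | ~q | ~s)
2 of the 16 rows are models.

2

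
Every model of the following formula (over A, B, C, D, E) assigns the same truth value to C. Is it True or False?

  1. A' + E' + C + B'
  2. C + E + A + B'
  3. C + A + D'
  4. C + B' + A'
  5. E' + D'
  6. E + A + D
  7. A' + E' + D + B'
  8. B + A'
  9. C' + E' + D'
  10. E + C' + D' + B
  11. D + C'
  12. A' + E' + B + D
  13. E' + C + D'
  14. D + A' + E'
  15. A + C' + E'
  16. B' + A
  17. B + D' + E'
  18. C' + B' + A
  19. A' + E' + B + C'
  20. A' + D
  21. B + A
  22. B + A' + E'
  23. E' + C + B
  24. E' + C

Suppose C = 0.
From the singleton clause (E'), E = 0.
Suppose A = 1.
From the singleton clause (B'), B = 0.
But (B) is also a unit clause — contradiction.
Backtrack on A: now try A = 0.
From the singleton clause (B'), B = 0.
But (B) is also a unit clause — contradiction.
Neither A = 1 nor A = 0 works.
So every satisfying assignment has C = True.

True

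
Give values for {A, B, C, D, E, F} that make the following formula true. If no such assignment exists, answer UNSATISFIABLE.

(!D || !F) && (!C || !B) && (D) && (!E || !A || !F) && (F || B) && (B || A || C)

A ↦ false,  B ↦ true,  C ↦ false,  D ↦ true,  E ↦ false,  F ↦ false

The clause (D) is unit, so D = true.
The clause (!F) is unit, so F = false.
The clause (B) is unit, so B = true.
The clause (!C) is unit, so C = false.
All clauses hold; A, E can take either value.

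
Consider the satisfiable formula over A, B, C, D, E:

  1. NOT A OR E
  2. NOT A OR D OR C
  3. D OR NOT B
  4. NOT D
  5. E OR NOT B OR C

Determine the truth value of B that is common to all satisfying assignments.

Suppose B = true.
(D) alone gives D = true.
That conflicts with the unit clause (NOT D).
So every satisfying assignment has B = False.

False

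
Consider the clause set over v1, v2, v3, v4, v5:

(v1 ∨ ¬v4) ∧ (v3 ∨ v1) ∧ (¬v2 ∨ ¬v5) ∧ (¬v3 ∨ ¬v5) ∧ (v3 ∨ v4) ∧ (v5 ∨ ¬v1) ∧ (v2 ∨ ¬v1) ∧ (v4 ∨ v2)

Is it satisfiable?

Branch on v1: set v1 = False.
The clause (¬v4) is unit, so v4 = False.
The clause (v3) is unit, so v3 = True.
The clause (¬v5) is unit, so v5 = False.
The clause (v2) is unit, so v2 = True.
All clauses are satisfied.
A satisfying assignment: v1=False, v2=True, v3=True, v4=False, v5=False.

Yes, satisfiable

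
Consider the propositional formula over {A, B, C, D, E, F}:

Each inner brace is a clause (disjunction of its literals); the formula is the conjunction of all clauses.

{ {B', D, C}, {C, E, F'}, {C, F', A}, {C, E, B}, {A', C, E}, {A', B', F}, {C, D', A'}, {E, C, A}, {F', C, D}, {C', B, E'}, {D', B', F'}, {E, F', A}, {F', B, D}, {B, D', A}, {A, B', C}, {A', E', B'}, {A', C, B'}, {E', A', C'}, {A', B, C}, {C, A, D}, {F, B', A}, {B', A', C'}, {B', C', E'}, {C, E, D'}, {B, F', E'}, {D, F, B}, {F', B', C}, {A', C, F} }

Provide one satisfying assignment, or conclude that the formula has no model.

Case B = 0:
Case C = 1:
From the singleton clause (E'), E = 0.
Case F = 1:
From the singleton clause (A), A = 1.
From the singleton clause (D), D = 1.
This assignment satisfies each clause.

A: 1,  B: 0,  C: 1,  D: 1,  E: 0,  F: 1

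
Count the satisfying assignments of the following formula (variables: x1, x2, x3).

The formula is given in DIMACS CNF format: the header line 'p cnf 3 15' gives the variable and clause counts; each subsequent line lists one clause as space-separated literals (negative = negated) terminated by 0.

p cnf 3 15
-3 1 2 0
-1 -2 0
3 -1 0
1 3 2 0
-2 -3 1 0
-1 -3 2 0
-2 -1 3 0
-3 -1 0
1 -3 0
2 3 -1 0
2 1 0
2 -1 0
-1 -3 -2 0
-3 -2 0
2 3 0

1

There are 2^3 = 8 truth assignments over (x1, x2, x3).
Split on x1. With x1 = True, the clauses containing x1 are satisfied and ¬x1 drops from the rest; 0 of the 2^2 = 4 assignments to the other variables satisfy what remains.
With x1 = False, by the same count on the reduced clause set, 1 assignment works.
(One model: x1=F, x2=T, x3=F.)
Total: 0 + 1 = 1.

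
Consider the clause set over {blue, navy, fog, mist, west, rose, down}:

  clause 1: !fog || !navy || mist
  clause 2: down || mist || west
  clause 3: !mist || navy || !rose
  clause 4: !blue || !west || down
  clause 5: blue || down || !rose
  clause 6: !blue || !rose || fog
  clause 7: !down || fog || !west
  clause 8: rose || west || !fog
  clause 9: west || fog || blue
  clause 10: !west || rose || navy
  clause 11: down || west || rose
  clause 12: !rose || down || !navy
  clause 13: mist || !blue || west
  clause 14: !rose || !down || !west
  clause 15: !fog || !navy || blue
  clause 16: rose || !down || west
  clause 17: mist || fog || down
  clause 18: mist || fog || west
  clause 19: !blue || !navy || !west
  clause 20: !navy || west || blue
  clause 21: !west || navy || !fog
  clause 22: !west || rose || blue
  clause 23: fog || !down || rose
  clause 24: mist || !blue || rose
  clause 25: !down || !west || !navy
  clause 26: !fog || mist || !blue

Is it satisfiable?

Case fog = true:
Case navy = true:
From the singleton clause (mist), mist = true.
From the singleton clause (blue), blue = true.
From the singleton clause (!west), west = false.
From the singleton clause (rose), rose = true.
From the singleton clause (down), down = true.
Every clause now holds.
A satisfying assignment: blue ↦ true, navy ↦ true, fog ↦ true, mist ↦ true, west ↦ false, rose ↦ true, down ↦ true.

Yes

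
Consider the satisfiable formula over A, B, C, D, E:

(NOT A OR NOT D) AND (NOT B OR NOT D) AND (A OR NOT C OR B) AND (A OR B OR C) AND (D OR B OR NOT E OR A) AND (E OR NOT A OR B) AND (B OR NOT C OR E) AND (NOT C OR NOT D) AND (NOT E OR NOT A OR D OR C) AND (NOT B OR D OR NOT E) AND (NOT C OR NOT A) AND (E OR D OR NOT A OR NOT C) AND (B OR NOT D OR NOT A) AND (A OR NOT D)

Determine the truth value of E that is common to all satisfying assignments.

Suppose E = true.
Branch on A: set A = false.
(NOT D) alone gives D = false.
(B) alone gives B = true.
That conflicts with the unit clause (NOT B).
That branch fails; take A = true instead.
(NOT D) alone gives D = false.
(C) alone gives C = true.
That conflicts with the unit clause (NOT C).
Neither A = true nor A = false works.
So every satisfying assignment has E = False.

False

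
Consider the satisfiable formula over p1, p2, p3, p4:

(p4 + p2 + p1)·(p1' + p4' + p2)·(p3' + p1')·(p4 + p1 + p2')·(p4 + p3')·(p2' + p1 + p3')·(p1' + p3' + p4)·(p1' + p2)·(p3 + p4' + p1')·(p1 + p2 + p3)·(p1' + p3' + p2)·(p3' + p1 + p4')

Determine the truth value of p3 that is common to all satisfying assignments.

False

Suppose p3 = 1.
Unit clause (p1') forces p1 = 0.
Unit clause (p4) forces p4 = 1.
But (p4') is also a unit clause — contradiction.
So every satisfying assignment has p3 = False.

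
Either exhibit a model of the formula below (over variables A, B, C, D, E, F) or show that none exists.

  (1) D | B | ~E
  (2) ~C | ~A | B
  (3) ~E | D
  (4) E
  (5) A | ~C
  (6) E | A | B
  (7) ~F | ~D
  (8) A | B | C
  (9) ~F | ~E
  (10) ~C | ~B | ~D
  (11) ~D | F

UNSATISFIABLE

The clause (E) is unit, so E = 1.
The clause (D) is unit, so D = 1.
The clause (~F) is unit, so F = 0.
That conflicts with the unit clause (F).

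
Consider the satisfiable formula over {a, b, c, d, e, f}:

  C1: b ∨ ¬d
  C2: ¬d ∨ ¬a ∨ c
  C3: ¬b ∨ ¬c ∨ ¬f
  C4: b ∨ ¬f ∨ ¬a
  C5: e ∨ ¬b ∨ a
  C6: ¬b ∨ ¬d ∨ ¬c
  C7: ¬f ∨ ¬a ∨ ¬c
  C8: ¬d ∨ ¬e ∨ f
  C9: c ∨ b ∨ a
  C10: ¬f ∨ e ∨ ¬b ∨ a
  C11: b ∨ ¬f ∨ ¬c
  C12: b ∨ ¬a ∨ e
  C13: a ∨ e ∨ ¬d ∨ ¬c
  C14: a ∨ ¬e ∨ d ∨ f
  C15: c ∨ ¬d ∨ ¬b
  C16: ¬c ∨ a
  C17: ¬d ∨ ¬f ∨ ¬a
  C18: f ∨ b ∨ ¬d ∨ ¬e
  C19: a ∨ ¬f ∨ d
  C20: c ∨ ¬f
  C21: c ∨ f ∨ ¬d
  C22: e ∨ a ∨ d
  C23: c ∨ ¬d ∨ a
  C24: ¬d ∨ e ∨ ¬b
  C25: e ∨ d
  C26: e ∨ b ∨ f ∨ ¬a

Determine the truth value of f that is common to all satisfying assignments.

False

Suppose f = True.
The clause (c) is unit, so c = True.
The clause (¬b) is unit, so b = False.
But (b) is also a unit clause — contradiction.
So every satisfying assignment has f = False.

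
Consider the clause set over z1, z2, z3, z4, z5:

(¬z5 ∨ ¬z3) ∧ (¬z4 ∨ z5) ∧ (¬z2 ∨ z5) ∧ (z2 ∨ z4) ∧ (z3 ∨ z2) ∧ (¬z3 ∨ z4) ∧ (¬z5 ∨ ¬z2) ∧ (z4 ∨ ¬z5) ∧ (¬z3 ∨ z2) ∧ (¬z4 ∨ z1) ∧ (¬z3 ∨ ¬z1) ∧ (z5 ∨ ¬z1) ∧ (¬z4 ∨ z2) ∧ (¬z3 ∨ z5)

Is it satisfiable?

Unsatisfiable

Branch on z5: set z5 = False.
Unit clause (¬z4) forces z4 = False.
Unit clause (¬z2) forces z2 = False.
Now (z2) is unsatisfied and unit — conflict.
Backtrack on z5: now try z5 = True.
Unit clause (¬z3) forces z3 = False.
Unit clause (z2) forces z2 = True.
Now (¬z2) is unsatisfied and unit — conflict.
Either choice for z5 ends in contradiction.
No assignment satisfies every clause.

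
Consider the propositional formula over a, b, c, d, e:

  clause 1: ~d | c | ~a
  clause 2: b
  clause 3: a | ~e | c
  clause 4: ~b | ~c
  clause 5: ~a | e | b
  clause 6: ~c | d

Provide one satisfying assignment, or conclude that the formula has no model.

From the singleton clause (b), b = 1.
From the singleton clause (~c), c = 0.
Try d = 0.
Try a = 1.
No clause remains; e is free.

a: 1, b: 1, c: 0, d: 0, e: 0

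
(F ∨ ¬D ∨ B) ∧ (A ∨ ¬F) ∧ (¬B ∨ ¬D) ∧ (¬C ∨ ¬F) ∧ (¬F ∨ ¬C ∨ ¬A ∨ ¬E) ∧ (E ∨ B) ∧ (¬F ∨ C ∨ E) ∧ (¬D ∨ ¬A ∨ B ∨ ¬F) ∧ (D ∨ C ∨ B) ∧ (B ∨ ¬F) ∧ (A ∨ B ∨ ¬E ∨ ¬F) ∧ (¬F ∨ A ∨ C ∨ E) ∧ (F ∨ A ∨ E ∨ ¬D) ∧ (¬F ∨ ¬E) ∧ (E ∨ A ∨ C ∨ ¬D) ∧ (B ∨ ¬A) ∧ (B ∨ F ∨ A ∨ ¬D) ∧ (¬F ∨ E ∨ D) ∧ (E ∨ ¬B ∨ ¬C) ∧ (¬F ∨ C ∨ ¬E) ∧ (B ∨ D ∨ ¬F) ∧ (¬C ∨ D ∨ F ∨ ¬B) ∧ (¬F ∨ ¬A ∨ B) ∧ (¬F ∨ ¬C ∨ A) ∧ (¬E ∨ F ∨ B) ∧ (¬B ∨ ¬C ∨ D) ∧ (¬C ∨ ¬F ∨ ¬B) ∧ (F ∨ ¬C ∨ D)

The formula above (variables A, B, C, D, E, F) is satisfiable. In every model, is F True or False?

False

Suppose F = True.
(A) alone gives A = True.
(¬C) alone gives C = False.
(E) alone gives E = True.
That conflicts with the unit clause (¬E).
So every satisfying assignment has F = False.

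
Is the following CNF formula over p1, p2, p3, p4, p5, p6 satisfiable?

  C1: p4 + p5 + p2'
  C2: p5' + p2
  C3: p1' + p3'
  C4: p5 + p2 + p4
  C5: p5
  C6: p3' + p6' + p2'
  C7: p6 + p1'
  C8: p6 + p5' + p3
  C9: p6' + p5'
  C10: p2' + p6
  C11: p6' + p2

The clause (p5) is unit, so p5 = 1.
The clause (p2) is unit, so p2 = 1.
The clause (p6') is unit, so p6 = 0.
That conflicts with the unit clause (p6).
No assignment satisfies every clause.

No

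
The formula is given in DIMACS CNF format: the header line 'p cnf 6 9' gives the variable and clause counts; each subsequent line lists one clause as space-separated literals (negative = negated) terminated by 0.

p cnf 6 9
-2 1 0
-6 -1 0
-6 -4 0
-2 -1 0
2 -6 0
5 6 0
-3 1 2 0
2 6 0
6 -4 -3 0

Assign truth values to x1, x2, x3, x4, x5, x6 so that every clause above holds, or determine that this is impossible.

UNSATISFIABLE

Suppose x2 = False.
The clause (¬x6) is unit, so x6 = False.
That conflicts with the unit clause (x6).
Backtrack on x2: now try x2 = True.
The clause (x1) is unit, so x1 = True.
That conflicts with the unit clause (¬x1).
Either choice for x2 ends in contradiction.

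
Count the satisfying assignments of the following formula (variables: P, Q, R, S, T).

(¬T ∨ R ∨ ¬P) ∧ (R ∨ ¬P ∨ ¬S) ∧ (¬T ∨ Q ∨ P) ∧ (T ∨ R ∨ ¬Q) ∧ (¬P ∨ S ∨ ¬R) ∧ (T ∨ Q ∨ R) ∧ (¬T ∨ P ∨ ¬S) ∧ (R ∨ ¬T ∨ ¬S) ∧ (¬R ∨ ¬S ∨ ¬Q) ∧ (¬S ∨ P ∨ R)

7

There are 2^5 = 32 truth assignments over (P, Q, R, S, T).
Split on T. With T = True, the clauses containing T are satisfied and ¬T drops from the rest; 3 of the 2^4 = 16 assignments to the other variables satisfy what remains.
With T = False, by the same count on the reduced clause set, 4 assignments work.
(One model: P=F, Q=F, R=T, S=F, T=F.)
Total: 3 + 4 = 7.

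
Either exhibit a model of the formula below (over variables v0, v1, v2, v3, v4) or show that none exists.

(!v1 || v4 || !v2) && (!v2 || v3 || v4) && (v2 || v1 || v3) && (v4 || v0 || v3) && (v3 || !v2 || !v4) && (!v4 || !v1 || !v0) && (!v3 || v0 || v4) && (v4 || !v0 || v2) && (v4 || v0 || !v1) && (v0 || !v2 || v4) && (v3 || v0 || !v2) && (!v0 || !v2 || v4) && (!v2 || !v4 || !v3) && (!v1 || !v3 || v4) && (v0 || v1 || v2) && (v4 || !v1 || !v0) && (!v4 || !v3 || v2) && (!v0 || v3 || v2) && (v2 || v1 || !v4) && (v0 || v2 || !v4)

UNSATISFIABLE

Branch on v1: set v1 = false.
Branch on v2: set v2 = true.
Branch on v3: set v3 = true.
From the singleton clause (!v4), v4 = false.
From the singleton clause (v0), v0 = true.
But (!v0) is also a unit clause — contradiction.
Undo v3 and try v3 = false.
From the singleton clause (v4), v4 = true.
But (!v4) is also a unit clause — contradiction.
Neither v3 = true nor v3 = false works.
Undo v2 and try v2 = false.
From the singleton clause (v3), v3 = true.
From the singleton clause (v0), v0 = true.
From the singleton clause (v4), v4 = true.
But (!v4) is also a unit clause — contradiction.
Neither v2 = true nor v2 = false works.
Undo v1 and try v1 = true.
Branch on v4: set v4 = true.
From the singleton clause (!v0), v0 = false.
From the singleton clause (v2), v2 = true.
From the singleton clause (v3), v3 = true.
But (!v3) is also a unit clause — contradiction.
Undo v4 and try v4 = false.
From the singleton clause (!v2), v2 = false.
From the singleton clause (!v0), v0 = false.
But (v0) is also a unit clause — contradiction.
Neither v4 = true nor v4 = false works.
Neither v1 = true nor v1 = false works.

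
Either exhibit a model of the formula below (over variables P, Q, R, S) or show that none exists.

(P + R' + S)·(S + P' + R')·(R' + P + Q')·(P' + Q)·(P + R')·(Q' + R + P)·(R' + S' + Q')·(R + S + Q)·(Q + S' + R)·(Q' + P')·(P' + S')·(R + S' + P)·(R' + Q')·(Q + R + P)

Branch on P: set P = 0.
(R') alone gives R = 0.
(Q') alone gives Q = 0.
But (Q) is also a unit clause — contradiction.
So P must be the other value — set P = 1.
(Q) alone gives Q = 1.
But (Q') is also a unit clause — contradiction.
Neither P = 1 nor P = 0 works.

UNSATISFIABLE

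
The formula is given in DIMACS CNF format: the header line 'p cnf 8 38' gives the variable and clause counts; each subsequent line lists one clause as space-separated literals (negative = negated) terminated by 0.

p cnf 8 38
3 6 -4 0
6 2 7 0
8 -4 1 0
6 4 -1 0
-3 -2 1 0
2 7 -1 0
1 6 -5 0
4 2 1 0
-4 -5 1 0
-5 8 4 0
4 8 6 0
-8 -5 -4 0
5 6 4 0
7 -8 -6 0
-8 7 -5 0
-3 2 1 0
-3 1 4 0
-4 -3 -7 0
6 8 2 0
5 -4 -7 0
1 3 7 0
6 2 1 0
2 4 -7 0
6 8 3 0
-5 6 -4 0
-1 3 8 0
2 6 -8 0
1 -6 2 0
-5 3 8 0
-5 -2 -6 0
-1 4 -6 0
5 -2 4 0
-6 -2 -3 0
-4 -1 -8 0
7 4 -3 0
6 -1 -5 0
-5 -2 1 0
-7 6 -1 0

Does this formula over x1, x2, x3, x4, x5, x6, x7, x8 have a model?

Yes

Case x3 = True:
Case x2 = True:
(x1) alone gives x1 = True.
(¬x6) alone gives x6 = False.
(x4) alone gives x4 = True.
(¬x7) alone gives x7 = False.
(¬x5) alone gives x5 = False.
(¬x8) alone gives x8 = False.
This assignment satisfies each clause.
A satisfying assignment: x1: True; x2: True; x3: True; x4: True; x5: False; x6: False; x7: False; x8: False.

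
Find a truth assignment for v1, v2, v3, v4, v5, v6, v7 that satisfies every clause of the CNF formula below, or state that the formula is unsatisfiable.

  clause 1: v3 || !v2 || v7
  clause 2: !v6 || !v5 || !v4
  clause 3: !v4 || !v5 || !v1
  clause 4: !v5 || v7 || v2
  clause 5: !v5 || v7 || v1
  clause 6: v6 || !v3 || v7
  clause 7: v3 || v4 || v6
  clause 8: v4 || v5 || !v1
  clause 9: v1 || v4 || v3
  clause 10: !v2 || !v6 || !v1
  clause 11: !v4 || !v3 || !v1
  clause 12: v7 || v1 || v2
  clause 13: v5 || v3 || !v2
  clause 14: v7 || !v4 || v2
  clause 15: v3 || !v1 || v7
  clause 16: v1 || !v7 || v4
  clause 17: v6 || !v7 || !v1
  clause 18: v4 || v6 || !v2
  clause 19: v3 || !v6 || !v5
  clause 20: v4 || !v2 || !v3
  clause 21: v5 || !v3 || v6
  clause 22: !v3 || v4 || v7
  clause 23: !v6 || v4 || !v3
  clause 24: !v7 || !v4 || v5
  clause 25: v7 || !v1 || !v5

Try v3 = true.
Try v6 = true.
From the singleton clause (v4), v4 = true.
From the singleton clause (!v5), v5 = false.
From the singleton clause (!v1), v1 = false.
From the singleton clause (!v7), v7 = false.
From the singleton clause (v2), v2 = true.
All clauses are satisfied.

v1 ↦ false; v2 ↦ true; v3 ↦ true; v4 ↦ true; v5 ↦ false; v6 ↦ true; v7 ↦ false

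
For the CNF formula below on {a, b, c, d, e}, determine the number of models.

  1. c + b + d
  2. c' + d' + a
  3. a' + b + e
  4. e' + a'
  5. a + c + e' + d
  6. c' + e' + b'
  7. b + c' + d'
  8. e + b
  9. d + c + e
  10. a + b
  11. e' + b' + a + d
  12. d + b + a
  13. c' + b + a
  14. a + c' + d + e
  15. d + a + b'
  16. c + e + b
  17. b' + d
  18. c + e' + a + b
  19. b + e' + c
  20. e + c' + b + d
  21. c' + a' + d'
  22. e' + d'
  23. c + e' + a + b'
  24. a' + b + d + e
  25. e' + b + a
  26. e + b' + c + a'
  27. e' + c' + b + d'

There are 2^5 = 32 truth assignments over (a, b, c, d, e).
Split on c. With c = 1, the clauses containing c are satisfied and c' drops from the rest; 0 of the 2^4 = 16 assignments to the other variables satisfy what remains.
With c = 0, by the same count on the reduced clause set, 1 assignment works.
(One model: a=F, b=T, c=F, d=T, e=F.)
Total: 0 + 1 = 1.

1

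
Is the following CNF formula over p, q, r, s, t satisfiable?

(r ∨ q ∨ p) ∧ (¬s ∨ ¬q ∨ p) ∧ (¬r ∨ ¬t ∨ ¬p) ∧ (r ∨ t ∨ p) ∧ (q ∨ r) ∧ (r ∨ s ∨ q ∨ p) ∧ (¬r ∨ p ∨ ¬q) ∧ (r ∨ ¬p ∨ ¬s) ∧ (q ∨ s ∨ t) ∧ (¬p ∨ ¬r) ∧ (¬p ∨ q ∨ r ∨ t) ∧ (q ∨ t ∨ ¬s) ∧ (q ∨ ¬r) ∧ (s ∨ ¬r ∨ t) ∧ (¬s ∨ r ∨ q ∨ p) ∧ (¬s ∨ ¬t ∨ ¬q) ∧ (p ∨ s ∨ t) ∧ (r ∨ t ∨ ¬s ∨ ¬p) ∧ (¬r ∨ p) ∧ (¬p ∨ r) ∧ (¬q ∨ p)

Suppose q = True.
From the singleton clause (p), p = True.
From the singleton clause (¬r), r = False.
But (r) is also a unit clause — contradiction.
Undo q and try q = False.
From the singleton clause (r), r = True.
But (¬r) is also a unit clause — contradiction.
Both values of q lead to a conflict.
No assignment satisfies every clause.

No, unsatisfiable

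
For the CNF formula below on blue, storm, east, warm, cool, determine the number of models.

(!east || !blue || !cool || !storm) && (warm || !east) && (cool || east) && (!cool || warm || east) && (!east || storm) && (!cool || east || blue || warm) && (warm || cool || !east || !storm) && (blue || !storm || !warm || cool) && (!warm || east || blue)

4

There are 2^5 = 32 truth assignments over (blue, storm, east, warm, cool).
Split on cool. With cool = true, the clauses containing cool are satisfied and !cool drops from the rest; 3 of the 2^4 = 16 assignments to the other variables satisfy what remains.
With cool = false, by the same count on the reduced clause set, 1 assignment works.
(One model: blue=F, storm=T, east=T, warm=T, cool=T.)
Total: 3 + 1 = 4.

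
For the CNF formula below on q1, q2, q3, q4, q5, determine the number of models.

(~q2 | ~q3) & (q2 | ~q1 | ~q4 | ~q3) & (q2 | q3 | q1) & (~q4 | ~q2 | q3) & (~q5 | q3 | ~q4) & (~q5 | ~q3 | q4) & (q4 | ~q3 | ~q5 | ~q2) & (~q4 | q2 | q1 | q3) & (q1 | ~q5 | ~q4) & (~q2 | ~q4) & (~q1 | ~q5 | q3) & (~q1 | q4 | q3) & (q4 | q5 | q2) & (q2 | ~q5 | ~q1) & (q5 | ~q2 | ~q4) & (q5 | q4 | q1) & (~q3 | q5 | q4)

There are 2^5 = 32 truth assignments over (q1, q2, q3, q4, q5).
Split on q1. With q1 = 1, the clauses containing q1 are satisfied and ~q1 drops from the rest; 1 of the 2^4 = 16 assignments to the other variables satisfy what remains.
With q1 = 0, by the same count on the reduced clause set, 2 assignments work.
(One model: q1=F, q2=F, q3=T, q4=T, q5=F.)
Total: 1 + 2 = 3.

3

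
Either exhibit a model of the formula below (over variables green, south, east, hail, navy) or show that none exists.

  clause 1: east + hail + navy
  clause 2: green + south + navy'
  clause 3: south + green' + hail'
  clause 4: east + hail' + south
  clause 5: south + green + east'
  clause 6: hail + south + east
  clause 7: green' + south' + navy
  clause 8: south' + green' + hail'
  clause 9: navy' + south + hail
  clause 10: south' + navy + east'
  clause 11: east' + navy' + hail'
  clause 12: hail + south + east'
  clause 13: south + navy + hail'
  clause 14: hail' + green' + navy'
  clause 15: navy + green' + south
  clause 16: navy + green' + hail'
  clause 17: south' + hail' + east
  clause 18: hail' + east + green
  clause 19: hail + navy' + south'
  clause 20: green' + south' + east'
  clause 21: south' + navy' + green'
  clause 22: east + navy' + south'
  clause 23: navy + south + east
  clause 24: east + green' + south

Suppose east = 1.
Suppose south = 1.
Unit clause (navy) forces navy = 1.
Unit clause (hail') forces hail = 0.
That conflicts with the unit clause (hail).
Backtrack on south: now try south = 0.
Unit clause (green) forces green = 1.
Unit clause (hail') forces hail = 0.
That conflicts with the unit clause (hail).
Both values of south lead to a conflict.
Backtrack on east: now try east = 0.
Suppose hail = 1.
Unit clause (south) forces south = 1.
That conflicts with the unit clause (south').
Backtrack on hail: now try hail = 0.
Unit clause (navy) forces navy = 1.
Unit clause (south) forces south = 1.
That conflicts with the unit clause (south').
Both values of hail lead to a conflict.
Both values of east lead to a conflict.

UNSATISFIABLE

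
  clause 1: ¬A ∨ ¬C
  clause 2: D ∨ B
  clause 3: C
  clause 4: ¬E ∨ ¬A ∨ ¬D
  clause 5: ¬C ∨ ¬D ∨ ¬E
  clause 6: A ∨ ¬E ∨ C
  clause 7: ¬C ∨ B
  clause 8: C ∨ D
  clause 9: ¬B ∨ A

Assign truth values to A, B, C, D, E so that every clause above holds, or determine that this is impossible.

UNSATISFIABLE

From the singleton clause (C), C = True.
From the singleton clause (¬A), A = False.
From the singleton clause (B), B = True.
Now (¬B) is unsatisfied and unit — conflict.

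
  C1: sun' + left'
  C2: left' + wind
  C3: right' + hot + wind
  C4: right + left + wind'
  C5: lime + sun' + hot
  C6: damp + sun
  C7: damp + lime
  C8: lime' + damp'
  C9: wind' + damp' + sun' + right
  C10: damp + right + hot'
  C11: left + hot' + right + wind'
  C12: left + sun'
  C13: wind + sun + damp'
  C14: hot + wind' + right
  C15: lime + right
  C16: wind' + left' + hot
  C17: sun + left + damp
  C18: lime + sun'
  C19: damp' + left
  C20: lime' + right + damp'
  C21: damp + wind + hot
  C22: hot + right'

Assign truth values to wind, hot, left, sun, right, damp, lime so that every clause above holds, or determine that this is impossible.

wind=1,  hot=1,  left=1,  sun=0,  right=1,  damp=1,  lime=0

Try sun = 0.
Unit clause (damp) forces damp = 1.
Unit clause (lime') forces lime = 0.
Unit clause (wind) forces wind = 1.
Unit clause (right) forces right = 1.
Unit clause (left) forces left = 1.
Unit clause (hot) forces hot = 1.
All clauses are satisfied.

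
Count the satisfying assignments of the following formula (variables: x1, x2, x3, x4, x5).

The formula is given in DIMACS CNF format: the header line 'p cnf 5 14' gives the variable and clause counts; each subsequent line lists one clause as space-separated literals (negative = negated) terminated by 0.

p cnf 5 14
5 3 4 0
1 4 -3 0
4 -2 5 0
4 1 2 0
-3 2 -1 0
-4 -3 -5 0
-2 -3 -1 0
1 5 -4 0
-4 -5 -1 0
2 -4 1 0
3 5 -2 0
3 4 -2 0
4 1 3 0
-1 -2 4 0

3

There are 2^5 = 32 truth assignments over (x1, x2, x3, x4, x5).
Split on x2. With x2 = True, the clauses containing x2 are satisfied and ¬x2 drops from the rest; 1 of the 2^4 = 16 assignments to the other variables satisfy what remains.
With x2 = False, by the same count on the reduced clause set, 2 assignments work.
(One model: x1=F, x2=T, x3=F, x4=T, x5=T.)
Total: 1 + 2 = 3.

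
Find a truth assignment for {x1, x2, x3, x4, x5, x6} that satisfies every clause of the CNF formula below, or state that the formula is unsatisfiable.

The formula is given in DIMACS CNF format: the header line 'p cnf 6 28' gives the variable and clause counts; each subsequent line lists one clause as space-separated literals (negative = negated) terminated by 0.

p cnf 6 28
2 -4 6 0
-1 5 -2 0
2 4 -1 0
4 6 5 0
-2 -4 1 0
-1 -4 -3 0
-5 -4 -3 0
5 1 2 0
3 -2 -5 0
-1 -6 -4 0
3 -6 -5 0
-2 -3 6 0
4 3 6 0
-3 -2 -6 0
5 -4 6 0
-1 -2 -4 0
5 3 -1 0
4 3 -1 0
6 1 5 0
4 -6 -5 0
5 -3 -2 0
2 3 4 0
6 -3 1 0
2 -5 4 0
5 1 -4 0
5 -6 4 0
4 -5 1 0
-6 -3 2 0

Case x2 = True:
Case x1 = False:
(¬x4) alone gives x4 = False.
(¬x5) alone gives x5 = False.
(x6) alone gives x6 = True.
But (¬x6) is also a unit clause — contradiction.
So x1 must be the other value — set x1 = True.
(x5) alone gives x5 = True.
(x3) alone gives x3 = True.
(¬x4) alone gives x4 = False.
(x6) alone gives x6 = True.
But (¬x6) is also a unit clause — contradiction.
Both values of x1 lead to a conflict.
So x2 must be the other value — set x2 = False.
Case x4 = False:
(¬x1) alone gives x1 = False.
(x5) alone gives x5 = True.
But (¬x5) is also a unit clause — contradiction.
So x4 must be the other value — set x4 = True.
(x6) alone gives x6 = True.
(¬x1) alone gives x1 = False.
(x5) alone gives x5 = True.
(¬x3) alone gives x3 = False.
But (x3) is also a unit clause — contradiction.
Both values of x4 lead to a conflict.
Both values of x2 lead to a conflict.

UNSATISFIABLE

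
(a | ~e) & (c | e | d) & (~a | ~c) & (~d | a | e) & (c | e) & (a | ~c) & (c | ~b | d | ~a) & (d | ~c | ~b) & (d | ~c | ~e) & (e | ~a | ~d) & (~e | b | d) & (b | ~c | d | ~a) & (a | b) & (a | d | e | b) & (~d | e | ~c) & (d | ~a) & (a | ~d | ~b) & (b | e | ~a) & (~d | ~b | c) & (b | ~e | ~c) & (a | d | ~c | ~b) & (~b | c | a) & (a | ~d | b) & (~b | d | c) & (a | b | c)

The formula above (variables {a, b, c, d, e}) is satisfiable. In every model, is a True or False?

True

Suppose a = 0.
The clause (~e) is unit, so e = 0.
The clause (~d) is unit, so d = 0.
The clause (c) is unit, so c = 1.
That conflicts with the unit clause (~c).
So every satisfying assignment has a = True.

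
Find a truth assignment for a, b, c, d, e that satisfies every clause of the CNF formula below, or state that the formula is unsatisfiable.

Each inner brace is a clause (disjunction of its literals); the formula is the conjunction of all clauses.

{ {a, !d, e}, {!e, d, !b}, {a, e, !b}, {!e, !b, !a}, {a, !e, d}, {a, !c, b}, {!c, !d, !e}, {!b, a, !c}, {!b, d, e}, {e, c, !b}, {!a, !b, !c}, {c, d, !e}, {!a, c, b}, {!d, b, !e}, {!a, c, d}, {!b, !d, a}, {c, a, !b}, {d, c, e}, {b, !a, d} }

a ↦ true; b ↦ false; c ↦ true; d ↦ true; e ↦ false

Suppose a = true.
Suppose e = false.
Suppose b = false.
(c) alone gives c = true.
(d) alone gives d = true.
Every clause now holds.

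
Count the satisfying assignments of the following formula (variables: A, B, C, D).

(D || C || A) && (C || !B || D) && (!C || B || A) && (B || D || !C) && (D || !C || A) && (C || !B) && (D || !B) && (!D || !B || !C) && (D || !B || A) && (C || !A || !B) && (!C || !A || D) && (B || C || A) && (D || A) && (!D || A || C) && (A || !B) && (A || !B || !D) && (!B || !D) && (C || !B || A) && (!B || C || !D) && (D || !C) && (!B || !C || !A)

There are 2^4 = 16 truth assignments over (A, B, C, D).
Check each against the 21 clauses (columns in the order A, B, C, D):
  F F F F  ✗ fails (D || C || A)
  F F F T  ✗ fails (B || C || A)
  F F T F  ✗ fails (!C || B || A)
  F F T T  ✗ fails (!C || B || A)
  F T F F  ✗ fails (D || C || A)
  F T F T  ✗ fails (C || !B)
  F T T F  ✗ fails (D || !C || A)
  F T T T  ✗ fails (!D || !B || !C)
  T F F F  ✓ satisfies all
  T F F T  ✓ satisfies all
  T F T F  ✗ fails (B || D || !C)
  T F T T  ✓ satisfies all
  T T F F  ✗ fails (C || !B || D)
  T T F T  ✗ fails (C || !B)
  T T T F  ✗ fails (D || !B)
  T T T T  ✗ fails (!D || !B || !C)
3 of the 16 rows are models.

3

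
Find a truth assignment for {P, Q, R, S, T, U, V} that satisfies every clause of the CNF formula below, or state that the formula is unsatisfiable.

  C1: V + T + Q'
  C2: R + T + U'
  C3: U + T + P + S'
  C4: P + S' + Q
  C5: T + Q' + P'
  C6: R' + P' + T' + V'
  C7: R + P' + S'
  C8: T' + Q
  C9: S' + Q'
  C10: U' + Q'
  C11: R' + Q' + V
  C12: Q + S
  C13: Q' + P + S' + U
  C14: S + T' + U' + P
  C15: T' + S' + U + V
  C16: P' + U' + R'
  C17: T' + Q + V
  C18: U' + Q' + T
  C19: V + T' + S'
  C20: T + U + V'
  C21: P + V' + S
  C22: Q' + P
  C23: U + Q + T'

P ↦ 1,  Q ↦ 0,  R ↦ 1,  S ↦ 1,  T ↦ 0,  U ↦ 0,  V ↦ 0

Branch on T: set T = 0.
Branch on V: set V = 0.
(Q') alone gives Q = 0.
(S) alone gives S = 1.
(P) alone gives P = 1.
(R) alone gives R = 1.
(U') alone gives U = 0.
Every clause now holds.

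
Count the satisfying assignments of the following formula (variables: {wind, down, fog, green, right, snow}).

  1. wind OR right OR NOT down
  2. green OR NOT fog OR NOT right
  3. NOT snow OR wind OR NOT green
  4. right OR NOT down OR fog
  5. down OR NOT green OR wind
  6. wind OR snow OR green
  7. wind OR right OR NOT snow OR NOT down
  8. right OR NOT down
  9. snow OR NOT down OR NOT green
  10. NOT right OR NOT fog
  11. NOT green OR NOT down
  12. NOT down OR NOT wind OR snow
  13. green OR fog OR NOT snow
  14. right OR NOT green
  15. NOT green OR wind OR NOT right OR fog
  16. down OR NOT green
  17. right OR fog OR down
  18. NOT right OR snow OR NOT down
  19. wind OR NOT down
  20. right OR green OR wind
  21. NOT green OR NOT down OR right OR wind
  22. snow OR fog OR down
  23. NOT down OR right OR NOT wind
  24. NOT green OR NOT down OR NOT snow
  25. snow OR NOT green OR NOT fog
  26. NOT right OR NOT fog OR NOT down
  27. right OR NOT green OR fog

2

There are 2^6 = 64 truth assignments over (wind, down, fog, green, right, snow).
Split on right. With right = true, the clauses containing right are satisfied and NOT right drops from the rest; 0 of the 2^5 = 32 assignments to the other variables satisfy what remains.
With right = false, by the same count on the reduced clause set, 2 assignments work.
Total: 0 + 2 = 2.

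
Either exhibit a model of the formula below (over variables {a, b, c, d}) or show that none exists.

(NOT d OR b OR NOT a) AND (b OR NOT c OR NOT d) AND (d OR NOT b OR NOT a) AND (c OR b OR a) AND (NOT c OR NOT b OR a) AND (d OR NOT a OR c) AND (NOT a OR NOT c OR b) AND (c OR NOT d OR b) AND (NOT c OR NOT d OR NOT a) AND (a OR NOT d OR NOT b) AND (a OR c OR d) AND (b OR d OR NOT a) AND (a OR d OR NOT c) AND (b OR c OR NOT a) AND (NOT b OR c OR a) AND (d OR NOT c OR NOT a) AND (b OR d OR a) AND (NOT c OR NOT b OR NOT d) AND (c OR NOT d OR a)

a=true; b=true; c=false; d=true

Branch on d: set d = true.
Branch on b: set b = true.
Unit clause (a) forces a = true.
Unit clause (NOT c) forces c = false.
Every clause now holds.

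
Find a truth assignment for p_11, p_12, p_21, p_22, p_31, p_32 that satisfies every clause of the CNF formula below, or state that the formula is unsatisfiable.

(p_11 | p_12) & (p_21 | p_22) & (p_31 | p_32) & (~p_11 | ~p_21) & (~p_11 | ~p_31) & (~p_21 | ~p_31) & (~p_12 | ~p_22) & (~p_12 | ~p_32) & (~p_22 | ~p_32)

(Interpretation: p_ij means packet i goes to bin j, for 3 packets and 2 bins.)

UNSATISFIABLE

Branch on p_11: set p_11 = 1.
The clause (~p_21) is unit, so p_21 = 0.
The clause (p_22) is unit, so p_22 = 1.
The clause (~p_31) is unit, so p_31 = 0.
The clause (p_32) is unit, so p_32 = 1.
That conflicts with the unit clause (~p_32).
Backtrack on p_11: now try p_11 = 0.
The clause (p_12) is unit, so p_12 = 1.
The clause (~p_22) is unit, so p_22 = 0.
The clause (p_21) is unit, so p_21 = 1.
The clause (~p_31) is unit, so p_31 = 0.
The clause (p_32) is unit, so p_32 = 1.
That conflicts with the unit clause (~p_32).
Both values of p_11 lead to a conflict.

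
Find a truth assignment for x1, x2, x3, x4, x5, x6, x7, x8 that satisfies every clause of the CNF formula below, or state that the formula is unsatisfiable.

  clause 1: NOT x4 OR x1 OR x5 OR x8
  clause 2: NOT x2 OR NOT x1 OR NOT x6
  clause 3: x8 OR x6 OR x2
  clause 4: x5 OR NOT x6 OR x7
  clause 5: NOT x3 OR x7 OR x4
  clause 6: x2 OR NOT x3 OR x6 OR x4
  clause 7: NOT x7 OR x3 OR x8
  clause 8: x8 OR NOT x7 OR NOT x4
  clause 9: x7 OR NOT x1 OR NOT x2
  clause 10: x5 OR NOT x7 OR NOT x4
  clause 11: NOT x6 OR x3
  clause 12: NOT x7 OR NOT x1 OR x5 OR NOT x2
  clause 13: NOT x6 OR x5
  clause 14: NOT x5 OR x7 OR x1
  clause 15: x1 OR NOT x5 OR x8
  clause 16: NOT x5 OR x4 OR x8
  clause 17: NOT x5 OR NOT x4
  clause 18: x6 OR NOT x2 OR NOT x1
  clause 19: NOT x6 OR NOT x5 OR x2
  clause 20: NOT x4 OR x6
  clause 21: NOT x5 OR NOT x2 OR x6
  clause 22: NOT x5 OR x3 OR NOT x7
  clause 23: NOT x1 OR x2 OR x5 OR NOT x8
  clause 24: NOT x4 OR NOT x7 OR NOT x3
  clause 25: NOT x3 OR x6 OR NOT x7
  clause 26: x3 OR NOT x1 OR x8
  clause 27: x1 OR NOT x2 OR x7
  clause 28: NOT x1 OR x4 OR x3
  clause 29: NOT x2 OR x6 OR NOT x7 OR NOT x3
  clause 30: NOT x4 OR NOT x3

Case x6 = true:
The clause (x3) is unit, so x3 = true.
The clause (x5) is unit, so x5 = true.
The clause (NOT x4) is unit, so x4 = false.
The clause (x7) is unit, so x7 = true.
The clause (x8) is unit, so x8 = true.
The clause (x2) is unit, so x2 = true.
The clause (NOT x1) is unit, so x1 = false.
Every clause now holds.

x1 ↦ false, x2 ↦ true, x3 ↦ true, x4 ↦ false, x5 ↦ true, x6 ↦ true, x7 ↦ true, x8 ↦ true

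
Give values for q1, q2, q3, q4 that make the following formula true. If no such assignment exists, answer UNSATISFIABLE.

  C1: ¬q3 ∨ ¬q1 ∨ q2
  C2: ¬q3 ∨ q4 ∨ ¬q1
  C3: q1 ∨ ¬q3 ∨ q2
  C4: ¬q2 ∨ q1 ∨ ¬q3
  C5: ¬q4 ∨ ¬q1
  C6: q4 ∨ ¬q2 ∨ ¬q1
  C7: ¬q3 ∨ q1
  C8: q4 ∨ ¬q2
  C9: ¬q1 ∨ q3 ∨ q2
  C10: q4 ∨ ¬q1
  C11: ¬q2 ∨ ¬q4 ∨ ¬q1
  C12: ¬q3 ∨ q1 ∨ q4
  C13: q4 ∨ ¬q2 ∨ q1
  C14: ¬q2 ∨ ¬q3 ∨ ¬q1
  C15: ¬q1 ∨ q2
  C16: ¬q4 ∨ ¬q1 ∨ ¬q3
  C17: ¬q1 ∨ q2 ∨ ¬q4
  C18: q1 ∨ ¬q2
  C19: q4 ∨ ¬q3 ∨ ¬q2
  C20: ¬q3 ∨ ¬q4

Case q4 = False:
Unit clause (¬q2) forces q2 = False.
Unit clause (¬q1) forces q1 = False.
Unit clause (¬q3) forces q3 = False.
Every clause now holds.

q1=False; q2=False; q3=False; q4=False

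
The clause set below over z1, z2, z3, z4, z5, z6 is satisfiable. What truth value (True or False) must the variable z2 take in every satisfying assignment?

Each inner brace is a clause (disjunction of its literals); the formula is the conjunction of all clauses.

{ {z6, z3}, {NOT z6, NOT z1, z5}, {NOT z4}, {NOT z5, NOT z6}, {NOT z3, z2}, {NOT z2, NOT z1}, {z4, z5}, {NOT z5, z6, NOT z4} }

Suppose z2 = false.
From the singleton clause (NOT z4), z4 = false.
From the singleton clause (NOT z3), z3 = false.
From the singleton clause (z6), z6 = true.
From the singleton clause (NOT z5), z5 = false.
That conflicts with the unit clause (z5).
So every satisfying assignment has z2 = True.

True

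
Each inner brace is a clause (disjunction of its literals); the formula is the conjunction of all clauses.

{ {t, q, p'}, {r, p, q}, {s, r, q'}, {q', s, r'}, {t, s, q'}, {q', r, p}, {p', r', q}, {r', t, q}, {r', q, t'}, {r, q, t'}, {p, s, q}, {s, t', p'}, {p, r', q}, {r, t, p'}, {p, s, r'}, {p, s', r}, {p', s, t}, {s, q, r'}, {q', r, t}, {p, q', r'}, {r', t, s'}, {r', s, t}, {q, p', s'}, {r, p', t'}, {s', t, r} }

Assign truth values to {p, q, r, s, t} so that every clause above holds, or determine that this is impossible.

p=1; q=1; r=1; s=1; t=1

Try t = 1.
Try r = 1.
The clause (q) is unit, so q = 1.
The clause (s) is unit, so s = 1.
The clause (p) is unit, so p = 1.
All clauses are satisfied.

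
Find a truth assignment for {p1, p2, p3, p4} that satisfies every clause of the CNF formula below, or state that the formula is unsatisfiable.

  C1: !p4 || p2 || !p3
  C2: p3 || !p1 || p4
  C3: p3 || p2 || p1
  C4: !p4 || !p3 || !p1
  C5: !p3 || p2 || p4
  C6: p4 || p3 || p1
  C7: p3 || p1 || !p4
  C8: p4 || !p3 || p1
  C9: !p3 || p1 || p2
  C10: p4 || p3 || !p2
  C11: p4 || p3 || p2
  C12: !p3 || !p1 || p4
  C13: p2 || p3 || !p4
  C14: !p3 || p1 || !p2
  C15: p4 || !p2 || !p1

Suppose p4 = true.
Suppose p2 = true.
Suppose p3 = false.
The clause (p1) is unit, so p1 = true.
All clauses are satisfied.

p1 ↦ true, p2 ↦ true, p3 ↦ false, p4 ↦ true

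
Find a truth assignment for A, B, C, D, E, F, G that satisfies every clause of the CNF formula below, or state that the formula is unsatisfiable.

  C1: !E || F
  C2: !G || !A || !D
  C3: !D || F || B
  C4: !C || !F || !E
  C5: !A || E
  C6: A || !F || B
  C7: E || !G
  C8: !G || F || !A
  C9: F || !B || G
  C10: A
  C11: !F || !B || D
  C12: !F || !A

(A) alone gives A = true.
(E) alone gives E = true.
(F) alone gives F = true.
That conflicts with the unit clause (!F).

UNSATISFIABLE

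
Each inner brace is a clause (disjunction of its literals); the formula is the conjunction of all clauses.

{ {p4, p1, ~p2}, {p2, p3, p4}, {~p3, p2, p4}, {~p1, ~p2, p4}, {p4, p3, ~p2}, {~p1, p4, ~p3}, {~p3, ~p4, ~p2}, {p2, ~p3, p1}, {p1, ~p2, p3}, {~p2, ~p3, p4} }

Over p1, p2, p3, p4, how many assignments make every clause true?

4

There are 2^4 = 16 truth assignments over (p1, p2, p3, p4).
Check each against the 10 clauses (columns in the order p1, p2, p3, p4):
  F F F F  ✗ fails (p2 | p3 | p4)
  F F F T  ✓ satisfies all
  F F T F  ✗ fails (~p3 | p2 | p4)
  F F T T  ✗ fails (p2 | ~p3 | p1)
  F T F F  ✗ fails (p4 | p1 | ~p2)
  F T F T  ✗ fails (p1 | ~p2 | p3)
  F T T F  ✗ fails (p4 | p1 | ~p2)
  F T T T  ✗ fails (~p3 | ~p4 | ~p2)
  T F F F  ✗ fails (p2 | p3 | p4)
  T F F T  ✓ satisfies all
  T F T F  ✗ fails (~p3 | p2 | p4)
  T F T T  ✓ satisfies all
  T T F F  ✗ fails (~p1 | ~p2 | p4)
  T T F T  ✓ satisfies all
  T T T F  ✗ fails (~p1 | ~p2 | p4)
  T T T T  ✗ fails (~p3 | ~p4 | ~p2)
4 of the 16 rows are models.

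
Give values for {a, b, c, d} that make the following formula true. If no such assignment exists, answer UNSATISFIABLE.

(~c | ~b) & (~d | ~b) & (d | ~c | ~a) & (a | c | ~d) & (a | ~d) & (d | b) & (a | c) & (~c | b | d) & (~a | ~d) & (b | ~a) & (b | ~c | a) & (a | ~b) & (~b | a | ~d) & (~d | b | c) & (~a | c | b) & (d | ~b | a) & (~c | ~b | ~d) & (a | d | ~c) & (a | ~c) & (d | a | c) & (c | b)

Case c = 0:
From the singleton clause (a), a = 1.
From the singleton clause (~d), d = 0.
From the singleton clause (b), b = 1.
This assignment satisfies each clause.

a=1; b=1; c=0; d=0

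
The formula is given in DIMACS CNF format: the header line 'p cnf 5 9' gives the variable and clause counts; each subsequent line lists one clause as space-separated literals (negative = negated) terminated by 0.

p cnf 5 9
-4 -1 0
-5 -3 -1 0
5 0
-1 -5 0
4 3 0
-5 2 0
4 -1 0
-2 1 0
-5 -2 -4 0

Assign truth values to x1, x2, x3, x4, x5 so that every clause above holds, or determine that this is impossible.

UNSATISFIABLE

From the singleton clause (x5), x5 = True.
From the singleton clause (¬x1), x1 = False.
From the singleton clause (x2), x2 = True.
But (¬x2) is also a unit clause — contradiction.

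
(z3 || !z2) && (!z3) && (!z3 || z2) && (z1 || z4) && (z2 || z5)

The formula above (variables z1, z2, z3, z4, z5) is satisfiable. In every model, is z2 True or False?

False

Suppose z2 = true.
Unit clause (z3) forces z3 = true.
That conflicts with the unit clause (!z3).
So every satisfying assignment has z2 = False.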